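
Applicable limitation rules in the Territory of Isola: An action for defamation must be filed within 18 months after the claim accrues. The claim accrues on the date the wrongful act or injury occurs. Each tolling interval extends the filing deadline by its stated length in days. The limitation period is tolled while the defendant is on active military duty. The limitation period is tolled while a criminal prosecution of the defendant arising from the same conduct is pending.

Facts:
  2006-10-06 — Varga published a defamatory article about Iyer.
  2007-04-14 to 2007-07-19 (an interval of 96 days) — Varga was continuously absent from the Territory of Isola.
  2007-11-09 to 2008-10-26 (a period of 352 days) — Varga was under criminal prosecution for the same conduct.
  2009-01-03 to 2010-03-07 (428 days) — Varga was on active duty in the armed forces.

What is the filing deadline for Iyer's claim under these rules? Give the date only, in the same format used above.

The limitation period began to run on 2006-10-06.
18 months from 2006-10-06 is 2008-04-06.
The period was tolled for 352 days by the pending criminal prosecution (2007-11-09 to 2008-10-26), pushing the deadline to 2009-03-24.
Because the defendant's active military service ran from 2009-01-03 to 2010-03-07, the deadline is extended by 428 days to 2010-05-26.
Although the defendant's absence ran from 2007-04-14 to 2007-07-19, the stated rules do not make that a tolling event, so it is disregarded.

2010-05-26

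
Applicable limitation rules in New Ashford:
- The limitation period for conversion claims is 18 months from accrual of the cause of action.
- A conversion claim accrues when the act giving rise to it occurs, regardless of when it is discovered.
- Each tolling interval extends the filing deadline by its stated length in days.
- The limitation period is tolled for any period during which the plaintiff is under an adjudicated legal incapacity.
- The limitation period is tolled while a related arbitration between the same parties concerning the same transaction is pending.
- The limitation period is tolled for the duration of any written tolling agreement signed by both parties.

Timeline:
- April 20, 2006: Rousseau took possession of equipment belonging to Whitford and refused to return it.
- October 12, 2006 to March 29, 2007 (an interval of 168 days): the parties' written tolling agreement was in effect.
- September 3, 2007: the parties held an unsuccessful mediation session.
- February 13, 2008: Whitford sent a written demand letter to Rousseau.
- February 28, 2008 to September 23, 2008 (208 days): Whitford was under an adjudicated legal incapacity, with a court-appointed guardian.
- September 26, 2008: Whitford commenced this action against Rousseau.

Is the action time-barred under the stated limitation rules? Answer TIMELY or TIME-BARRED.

The limitation period began to run on April 20, 2006.
Adding the 18 months base period to April 20, 2006 gives a deadline of October 20, 2007, before any tolling.
Because the written tolling agreement ran from October 12, 2006 to March 29, 2007, the deadline is extended by 168 days to April 5, 2008.
The plaintiff's legal incapacity from February 28, 2008 to September 23, 2008 tolled the period for 208 days, extending the deadline to October 30, 2008.
None of the other events listed affects the running of the period under the stated rules.
The September 26, 2008 filing precedes the October 30, 2008 deadline; the claim is timely.

TIMELY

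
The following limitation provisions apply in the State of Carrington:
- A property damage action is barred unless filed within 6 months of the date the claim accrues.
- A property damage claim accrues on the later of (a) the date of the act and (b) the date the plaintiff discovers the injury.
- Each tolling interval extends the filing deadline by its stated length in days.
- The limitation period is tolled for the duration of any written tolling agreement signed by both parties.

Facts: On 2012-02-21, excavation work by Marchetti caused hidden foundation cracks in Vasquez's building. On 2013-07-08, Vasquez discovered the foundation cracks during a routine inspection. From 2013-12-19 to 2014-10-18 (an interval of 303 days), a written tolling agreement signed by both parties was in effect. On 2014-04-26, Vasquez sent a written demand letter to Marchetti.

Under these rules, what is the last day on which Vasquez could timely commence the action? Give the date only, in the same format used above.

Taking the later of the act (2012-02-21) and discovery (2013-07-08), the claim accrued on 2013-07-08.
Adding the 6 months base period to 2013-07-08 gives a deadline of 2014-01-08, before any tolling.
The period was tolled for 303 days by the written tolling agreement (2013-12-19 to 2014-10-18), pushing the deadline to 2014-11-07.
The other events in the timeline have no effect on the limitation period under the stated rules.

2014-11-07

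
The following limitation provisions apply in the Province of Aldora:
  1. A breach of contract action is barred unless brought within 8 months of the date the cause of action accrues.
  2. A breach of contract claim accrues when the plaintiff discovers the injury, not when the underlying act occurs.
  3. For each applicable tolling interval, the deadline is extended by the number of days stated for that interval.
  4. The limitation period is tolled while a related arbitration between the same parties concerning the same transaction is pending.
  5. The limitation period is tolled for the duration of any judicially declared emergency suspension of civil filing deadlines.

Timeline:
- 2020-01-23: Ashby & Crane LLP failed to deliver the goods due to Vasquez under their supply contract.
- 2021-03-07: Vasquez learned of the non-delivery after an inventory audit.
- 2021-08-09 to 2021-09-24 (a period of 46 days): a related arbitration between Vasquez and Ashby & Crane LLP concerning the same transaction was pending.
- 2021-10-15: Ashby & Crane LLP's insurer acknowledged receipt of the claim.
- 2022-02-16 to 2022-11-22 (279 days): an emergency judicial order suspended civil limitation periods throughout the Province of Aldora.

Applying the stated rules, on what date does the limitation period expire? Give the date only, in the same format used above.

The claim did not accrue until Vasquez discovered the injury on 2021-03-07; the 2020-01-23 act date does not start the clock under the stated rule.
The untolled deadline — 8 months after 2021-03-07 — is 2021-11-07.
The pending related arbitration from 2021-08-09 to 2021-09-24 tolled the period for 46 days, extending the deadline to 2021-12-23.
The emergency suspension of filing deadlines from 2022-02-16 to 2022-11-22 began after the period had already run on 2021-12-23, so it has no tolling effect.
None of the other events listed affects the running of the period under the stated rules.

2021-12-23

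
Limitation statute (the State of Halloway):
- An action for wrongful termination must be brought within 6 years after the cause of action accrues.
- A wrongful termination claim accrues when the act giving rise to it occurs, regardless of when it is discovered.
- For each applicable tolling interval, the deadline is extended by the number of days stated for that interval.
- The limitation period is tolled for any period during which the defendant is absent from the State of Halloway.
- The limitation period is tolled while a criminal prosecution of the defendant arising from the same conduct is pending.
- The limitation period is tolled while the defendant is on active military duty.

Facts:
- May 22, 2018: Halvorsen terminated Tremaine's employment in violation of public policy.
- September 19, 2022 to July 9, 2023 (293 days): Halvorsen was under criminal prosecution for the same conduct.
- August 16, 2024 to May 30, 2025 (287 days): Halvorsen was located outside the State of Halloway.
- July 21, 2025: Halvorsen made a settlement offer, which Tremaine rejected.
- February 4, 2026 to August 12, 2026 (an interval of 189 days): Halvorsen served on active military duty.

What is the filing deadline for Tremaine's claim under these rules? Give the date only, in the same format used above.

The limitation period began to run on May 22, 2018.
The untolled deadline — 6 years after May 22, 2018 — is May 22, 2024.
The pending criminal prosecution from September 19, 2022 to July 9, 2023 tolled the period for 293 days, extending the deadline to March 11, 2025.
The period was tolled for 287 days by the defendant's absence from the jurisdiction (August 16, 2024 to May 30, 2025), pushing the deadline to December 23, 2025.
By the time the defendant's active military service began on February 4, 2026, the limitation period had already expired on December 23, 2025; that interval cannot revive it.
The other events in the timeline have no effect on the limitation period under the stated rules.

December 23, 2025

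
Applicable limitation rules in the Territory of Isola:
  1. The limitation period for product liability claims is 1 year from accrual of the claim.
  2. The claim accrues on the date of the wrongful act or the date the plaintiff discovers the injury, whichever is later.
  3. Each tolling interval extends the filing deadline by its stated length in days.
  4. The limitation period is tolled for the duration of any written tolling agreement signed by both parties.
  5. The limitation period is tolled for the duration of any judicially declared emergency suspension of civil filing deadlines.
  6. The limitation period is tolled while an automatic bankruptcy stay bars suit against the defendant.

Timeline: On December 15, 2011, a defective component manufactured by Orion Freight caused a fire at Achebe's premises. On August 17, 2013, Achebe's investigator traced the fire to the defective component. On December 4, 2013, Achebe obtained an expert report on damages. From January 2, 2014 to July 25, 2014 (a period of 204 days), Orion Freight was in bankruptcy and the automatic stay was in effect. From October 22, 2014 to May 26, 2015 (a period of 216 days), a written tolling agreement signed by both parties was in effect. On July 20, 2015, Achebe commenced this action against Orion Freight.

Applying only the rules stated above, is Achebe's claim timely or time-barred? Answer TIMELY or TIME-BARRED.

TIMELY

Because discovery on August 17, 2013 post-dates the December 15, 2011 act, accrual under the later-of rule falls on August 17, 2013.
1 year from August 17, 2013 is August 17, 2014.
Because the automatic bankruptcy stay ran from January 2, 2014 to July 25, 2014, the deadline is extended by 204 days to March 9, 2015.
Because the written tolling agreement ran from October 22, 2014 to May 26, 2015, the deadline is extended by 216 days to October 11, 2015.
Nothing else in the chronology tolls or restarts the period.
Achebe filed on July 20, 2015, before the October 11, 2015 deadline, so the action is timely.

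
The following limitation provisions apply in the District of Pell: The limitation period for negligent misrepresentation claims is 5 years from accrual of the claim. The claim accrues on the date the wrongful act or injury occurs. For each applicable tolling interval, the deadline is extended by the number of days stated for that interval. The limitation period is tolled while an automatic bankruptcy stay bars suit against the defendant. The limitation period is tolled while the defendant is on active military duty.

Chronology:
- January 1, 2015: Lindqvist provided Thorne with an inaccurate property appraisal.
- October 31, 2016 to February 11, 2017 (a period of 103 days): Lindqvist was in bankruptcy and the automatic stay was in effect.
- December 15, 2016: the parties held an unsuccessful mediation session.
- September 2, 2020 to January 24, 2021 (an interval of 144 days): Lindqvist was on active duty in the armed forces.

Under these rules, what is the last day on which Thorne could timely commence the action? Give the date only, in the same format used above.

The claim accrued on January 1, 2015, when the wrongful act occurred.
5 years from January 1, 2015 is January 1, 2020.
The automatic bankruptcy stay from October 31, 2016 to February 11, 2017 tolled the period for 103 days, extending the deadline to April 13, 2020.
By the time the defendant's active military service began on September 2, 2020, the limitation period had already expired on April 13, 2020; that interval cannot revive it.
The other events in the timeline have no effect on the limitation period under the stated rules.

April 13, 2020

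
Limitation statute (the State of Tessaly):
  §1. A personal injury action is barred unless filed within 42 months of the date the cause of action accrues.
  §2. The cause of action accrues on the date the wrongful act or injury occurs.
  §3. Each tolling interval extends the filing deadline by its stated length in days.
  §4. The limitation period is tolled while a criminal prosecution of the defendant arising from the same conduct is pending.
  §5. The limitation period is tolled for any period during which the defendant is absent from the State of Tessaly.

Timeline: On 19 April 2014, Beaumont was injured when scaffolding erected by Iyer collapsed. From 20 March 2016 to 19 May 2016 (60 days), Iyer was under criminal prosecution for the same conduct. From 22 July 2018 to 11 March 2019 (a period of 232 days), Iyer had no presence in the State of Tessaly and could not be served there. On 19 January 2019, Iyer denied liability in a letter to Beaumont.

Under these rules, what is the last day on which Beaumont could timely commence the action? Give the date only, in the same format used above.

The cause of action accrued on 19 April 2014, the date of the act.
Adding the 42 months base period to 19 April 2014 gives a deadline of 19 October 2017, before any tolling.
The pending criminal prosecution from 20 March 2016 to 19 May 2016 tolled the period for 60 days, extending the deadline to 18 December 2017.
The defendant's absence from the jurisdiction from 22 July 2018 to 11 March 2019 began after the period had already run on 18 December 2017, so it has no tolling effect.
None of the other events listed affects the running of the period under the stated rules.

18 December 2017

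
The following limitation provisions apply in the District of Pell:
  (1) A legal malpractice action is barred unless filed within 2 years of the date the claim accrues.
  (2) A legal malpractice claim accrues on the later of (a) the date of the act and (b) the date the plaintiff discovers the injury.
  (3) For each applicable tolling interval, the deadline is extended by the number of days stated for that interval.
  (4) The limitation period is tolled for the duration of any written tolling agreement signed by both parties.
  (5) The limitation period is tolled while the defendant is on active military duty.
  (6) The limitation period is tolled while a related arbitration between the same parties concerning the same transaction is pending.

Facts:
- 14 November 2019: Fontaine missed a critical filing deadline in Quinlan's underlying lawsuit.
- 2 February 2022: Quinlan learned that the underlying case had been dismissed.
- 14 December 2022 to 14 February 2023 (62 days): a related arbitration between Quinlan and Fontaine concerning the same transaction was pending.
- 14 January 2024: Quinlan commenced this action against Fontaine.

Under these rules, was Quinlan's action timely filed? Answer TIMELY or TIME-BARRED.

TIMELY

Because discovery on 2 February 2022 post-dates the 14 November 2019 act, accrual under the later-of rule falls on 2 February 2022.
The untolled deadline — 2 years after 2 February 2022 — is 2 February 2024.
Because the pending related arbitration ran from 14 December 2022 to 14 February 2023, the deadline is extended by 62 days to 4 April 2024.
Filing on 14 January 2024 beat the 4 April 2024 deadline — the action is timely.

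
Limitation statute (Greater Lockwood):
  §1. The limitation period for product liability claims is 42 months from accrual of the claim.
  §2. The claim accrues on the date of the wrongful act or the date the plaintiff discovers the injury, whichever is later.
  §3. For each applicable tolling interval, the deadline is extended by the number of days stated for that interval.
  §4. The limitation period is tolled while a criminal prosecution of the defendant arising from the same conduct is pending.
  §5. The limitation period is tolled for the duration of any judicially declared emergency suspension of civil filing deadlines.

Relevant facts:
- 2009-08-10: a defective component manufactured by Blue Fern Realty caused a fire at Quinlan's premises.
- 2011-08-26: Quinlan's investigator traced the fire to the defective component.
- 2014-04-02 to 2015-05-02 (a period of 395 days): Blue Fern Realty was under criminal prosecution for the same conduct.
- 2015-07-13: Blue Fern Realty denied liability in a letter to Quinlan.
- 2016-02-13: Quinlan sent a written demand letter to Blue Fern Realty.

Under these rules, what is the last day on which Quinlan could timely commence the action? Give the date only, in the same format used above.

2016-03-27

Taking the later of the act (2009-08-10) and discovery (2011-08-26), the claim accrued on 2011-08-26.
42 months from 2011-08-26 is 2015-02-26.
The pending criminal prosecution from 2014-04-02 to 2015-05-02 tolled the period for 395 days, extending the deadline to 2016-03-27.
Nothing else in the chronology tolls or restarts the period.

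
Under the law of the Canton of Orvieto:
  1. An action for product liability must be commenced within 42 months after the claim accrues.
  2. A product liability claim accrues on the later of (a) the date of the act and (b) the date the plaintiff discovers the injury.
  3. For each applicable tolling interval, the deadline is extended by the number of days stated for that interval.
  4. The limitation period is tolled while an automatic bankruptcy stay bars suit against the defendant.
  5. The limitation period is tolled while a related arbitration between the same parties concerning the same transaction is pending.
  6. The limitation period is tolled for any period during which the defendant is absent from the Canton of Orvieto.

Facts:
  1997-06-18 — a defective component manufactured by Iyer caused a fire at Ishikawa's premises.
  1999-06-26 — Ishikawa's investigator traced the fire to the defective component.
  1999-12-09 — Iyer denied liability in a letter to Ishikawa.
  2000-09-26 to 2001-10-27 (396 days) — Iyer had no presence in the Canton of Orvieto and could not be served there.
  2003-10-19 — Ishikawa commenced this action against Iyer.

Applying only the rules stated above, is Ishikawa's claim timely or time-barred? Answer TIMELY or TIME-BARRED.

Taking the later of the act (1997-06-18) and discovery (1999-06-26), the claim accrued on 1999-06-26.
42 months from 1999-06-26 is 2002-12-26.
Because the defendant's absence from the jurisdiction ran from 2000-09-26 to 2001-10-27, the deadline is extended by 396 days to 2004-01-26.
None of the other events listed affects the running of the period under the stated rules.
Filing on 2003-10-19 beat the 2004-01-26 deadline — the action is timely.

TIMELY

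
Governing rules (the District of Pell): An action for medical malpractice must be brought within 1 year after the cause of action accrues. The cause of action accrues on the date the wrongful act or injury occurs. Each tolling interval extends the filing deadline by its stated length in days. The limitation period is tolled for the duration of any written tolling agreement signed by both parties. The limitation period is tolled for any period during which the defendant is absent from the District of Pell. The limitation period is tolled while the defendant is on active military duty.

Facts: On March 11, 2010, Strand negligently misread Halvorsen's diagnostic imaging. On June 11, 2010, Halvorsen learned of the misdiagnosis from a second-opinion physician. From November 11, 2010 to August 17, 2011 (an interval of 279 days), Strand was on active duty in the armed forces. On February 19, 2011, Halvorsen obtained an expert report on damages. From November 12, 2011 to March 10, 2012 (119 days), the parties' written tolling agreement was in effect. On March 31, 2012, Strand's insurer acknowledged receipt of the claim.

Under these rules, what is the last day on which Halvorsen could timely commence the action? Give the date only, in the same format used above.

April 12, 2012

The claim accrued on March 11, 2010, when the wrongful act occurred; under the stated occurrence rule the June 11, 2010 discovery does not delay accrual.
Adding the 1 year base period to March 11, 2010 gives a deadline of March 11, 2011, before any tolling.
Because the defendant's active military service ran from November 11, 2010 to August 17, 2011, the deadline is extended by 279 days to December 15, 2011.
Because the written tolling agreement ran from November 12, 2011 to March 10, 2012, the deadline is extended by 119 days to April 12, 2012.
The other events in the timeline have no effect on the limitation period under the stated rules.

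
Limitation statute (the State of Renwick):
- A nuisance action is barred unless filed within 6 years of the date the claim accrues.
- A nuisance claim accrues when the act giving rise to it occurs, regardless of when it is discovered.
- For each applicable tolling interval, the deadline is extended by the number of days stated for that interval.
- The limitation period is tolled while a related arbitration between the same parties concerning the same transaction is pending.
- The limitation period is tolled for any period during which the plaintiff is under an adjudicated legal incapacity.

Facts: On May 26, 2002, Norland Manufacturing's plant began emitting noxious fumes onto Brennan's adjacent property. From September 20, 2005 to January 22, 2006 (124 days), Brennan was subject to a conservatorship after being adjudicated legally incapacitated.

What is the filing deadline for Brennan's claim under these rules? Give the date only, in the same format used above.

September 27, 2008

The limitation period began to run on May 26, 2002.
6 years from May 26, 2002 is May 26, 2008.
Because the plaintiff's legal incapacity ran from September 20, 2005 to January 22, 2006, the deadline is extended by 124 days to September 27, 2008.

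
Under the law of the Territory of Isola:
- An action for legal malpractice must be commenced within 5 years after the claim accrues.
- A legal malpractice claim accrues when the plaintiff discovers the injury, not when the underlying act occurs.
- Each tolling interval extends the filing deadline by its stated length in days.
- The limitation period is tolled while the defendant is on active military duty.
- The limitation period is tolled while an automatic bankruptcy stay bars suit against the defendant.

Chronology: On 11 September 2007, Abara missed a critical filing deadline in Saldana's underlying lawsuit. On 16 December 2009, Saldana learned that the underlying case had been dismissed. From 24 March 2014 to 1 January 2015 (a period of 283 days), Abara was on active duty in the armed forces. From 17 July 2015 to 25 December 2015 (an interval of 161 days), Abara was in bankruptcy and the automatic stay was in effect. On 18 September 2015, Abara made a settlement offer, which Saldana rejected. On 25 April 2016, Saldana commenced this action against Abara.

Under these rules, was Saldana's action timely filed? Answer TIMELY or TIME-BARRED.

TIME-BARRED

Accrual is tied to discovery, so the period began on 16 December 2009 rather than on 11 September 2007 when the act occurred.
Adding the 5 years base period to 16 December 2009 gives a deadline of 16 December 2014, before any tolling.
The period was tolled for 283 days by the defendant's active military service (24 March 2014 to 1 January 2015), pushing the deadline to 25 September 2015.
Because the automatic bankruptcy stay ran from 17 July 2015 to 25 December 2015, the deadline is extended by 161 days to 4 March 2016.
Nothing else in the chronology tolls or restarts the period.
Saldana filed on 25 April 2016, after the 4 March 2016 deadline, so the action is time-barred.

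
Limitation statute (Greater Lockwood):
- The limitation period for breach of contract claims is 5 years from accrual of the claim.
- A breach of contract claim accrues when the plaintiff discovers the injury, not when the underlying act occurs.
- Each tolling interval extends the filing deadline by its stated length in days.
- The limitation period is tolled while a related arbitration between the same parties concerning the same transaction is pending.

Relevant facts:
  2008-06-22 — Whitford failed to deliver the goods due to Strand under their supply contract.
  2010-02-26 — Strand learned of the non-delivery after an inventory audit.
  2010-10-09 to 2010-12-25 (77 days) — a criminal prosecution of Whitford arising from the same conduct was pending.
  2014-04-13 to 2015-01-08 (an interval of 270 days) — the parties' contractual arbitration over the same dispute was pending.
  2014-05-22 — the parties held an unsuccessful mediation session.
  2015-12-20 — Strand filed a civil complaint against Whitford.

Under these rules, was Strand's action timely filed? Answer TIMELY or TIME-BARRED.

TIME-BARRED

The claim did not accrue until Strand discovered the injury on 2010-02-26; the 2008-06-22 act date does not start the clock under the stated rule.
The untolled deadline — 5 years after 2010-02-26 — is 2015-02-26.
Because the pending related arbitration ran from 2014-04-13 to 2015-01-08, the deadline is extended by 270 days to 2015-11-23.
No stated provision tolls the period for a criminal prosecution, so the interval from 2010-10-09 to 2010-12-25 has no effect on the deadline.
None of the other events listed affects the running of the period under the stated rules.
Strand filed on 2015-12-20, after the 2015-11-23 deadline, so the action is time-barred.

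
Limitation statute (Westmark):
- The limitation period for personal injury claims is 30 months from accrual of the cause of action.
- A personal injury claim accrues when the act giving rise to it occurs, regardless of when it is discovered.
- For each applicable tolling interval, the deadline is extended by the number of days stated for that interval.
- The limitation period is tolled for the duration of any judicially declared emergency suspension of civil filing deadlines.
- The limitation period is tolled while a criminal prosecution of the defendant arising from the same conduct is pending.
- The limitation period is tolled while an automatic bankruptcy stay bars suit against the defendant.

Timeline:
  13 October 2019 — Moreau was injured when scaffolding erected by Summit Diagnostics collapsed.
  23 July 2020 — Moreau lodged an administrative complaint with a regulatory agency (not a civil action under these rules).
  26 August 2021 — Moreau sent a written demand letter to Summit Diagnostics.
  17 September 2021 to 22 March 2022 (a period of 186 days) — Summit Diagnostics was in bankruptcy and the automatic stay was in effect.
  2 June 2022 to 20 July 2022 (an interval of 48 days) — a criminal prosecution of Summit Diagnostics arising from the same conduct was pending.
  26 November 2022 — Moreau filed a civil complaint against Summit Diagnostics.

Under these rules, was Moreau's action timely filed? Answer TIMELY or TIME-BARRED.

TIMELY

The cause of action accrued on 13 October 2019, the date of the act.
30 months from 13 October 2019 is 13 April 2022.
The period was tolled for 186 days by the automatic bankruptcy stay (17 September 2021 to 22 March 2022), pushing the deadline to 16 October 2022.
Because the pending criminal prosecution ran from 2 June 2022 to 20 July 2022, the deadline is extended by 48 days to 3 December 2022.
None of the other events listed affects the running of the period under the stated rules.
Filing on 26 November 2022 beat the 3 December 2022 deadline — the action is timely.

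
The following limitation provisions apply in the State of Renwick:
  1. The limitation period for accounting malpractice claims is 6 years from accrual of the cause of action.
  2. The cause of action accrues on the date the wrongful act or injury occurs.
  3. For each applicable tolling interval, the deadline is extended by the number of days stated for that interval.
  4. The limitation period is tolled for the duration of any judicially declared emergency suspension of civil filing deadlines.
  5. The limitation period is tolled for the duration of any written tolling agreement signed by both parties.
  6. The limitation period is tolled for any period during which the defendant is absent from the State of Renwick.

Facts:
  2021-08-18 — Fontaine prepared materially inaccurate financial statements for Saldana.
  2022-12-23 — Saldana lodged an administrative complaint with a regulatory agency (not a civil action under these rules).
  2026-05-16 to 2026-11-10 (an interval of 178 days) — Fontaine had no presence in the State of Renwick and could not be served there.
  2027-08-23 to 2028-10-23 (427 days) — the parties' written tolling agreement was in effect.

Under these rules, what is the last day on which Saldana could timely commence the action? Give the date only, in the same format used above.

The limitation period began to run on 2021-08-18.
Adding the 6 years base period to 2021-08-18 gives a deadline of 2027-08-18, before any tolling.
The period was tolled for 178 days by the defendant's absence from the jurisdiction (2026-05-16 to 2026-11-10), pushing the deadline to 2028-02-12.
The period was tolled for 427 days by the written tolling agreement (2027-08-23 to 2028-10-23), pushing the deadline to 2029-04-14.
Nothing else in the chronology tolls or restarts the period.

2029-04-14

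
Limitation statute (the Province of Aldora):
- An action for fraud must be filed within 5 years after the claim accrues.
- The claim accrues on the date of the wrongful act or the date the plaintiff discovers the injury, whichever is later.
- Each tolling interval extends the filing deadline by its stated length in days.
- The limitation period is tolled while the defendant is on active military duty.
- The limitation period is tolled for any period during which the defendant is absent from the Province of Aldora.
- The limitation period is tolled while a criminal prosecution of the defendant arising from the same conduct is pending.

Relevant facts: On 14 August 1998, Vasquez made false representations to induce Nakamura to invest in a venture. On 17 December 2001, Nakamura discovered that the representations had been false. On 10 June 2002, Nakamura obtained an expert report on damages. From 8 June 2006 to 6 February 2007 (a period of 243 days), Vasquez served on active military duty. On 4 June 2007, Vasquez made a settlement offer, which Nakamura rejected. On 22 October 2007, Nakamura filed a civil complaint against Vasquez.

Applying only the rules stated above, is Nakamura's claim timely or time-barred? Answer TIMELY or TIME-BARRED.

TIME-BARRED

Because discovery on 17 December 2001 post-dates the 14 August 1998 act, accrual under the later-of rule falls on 17 December 2001.
5 years from 17 December 2001 is 17 December 2006.
Because the defendant's active military service ran from 8 June 2006 to 6 February 2007, the deadline is extended by 243 days to 17 August 2007.
None of the other events listed affects the running of the period under the stated rules.
Filing on 22 October 2007 missed the 17 August 2007 deadline — the action is time-barred.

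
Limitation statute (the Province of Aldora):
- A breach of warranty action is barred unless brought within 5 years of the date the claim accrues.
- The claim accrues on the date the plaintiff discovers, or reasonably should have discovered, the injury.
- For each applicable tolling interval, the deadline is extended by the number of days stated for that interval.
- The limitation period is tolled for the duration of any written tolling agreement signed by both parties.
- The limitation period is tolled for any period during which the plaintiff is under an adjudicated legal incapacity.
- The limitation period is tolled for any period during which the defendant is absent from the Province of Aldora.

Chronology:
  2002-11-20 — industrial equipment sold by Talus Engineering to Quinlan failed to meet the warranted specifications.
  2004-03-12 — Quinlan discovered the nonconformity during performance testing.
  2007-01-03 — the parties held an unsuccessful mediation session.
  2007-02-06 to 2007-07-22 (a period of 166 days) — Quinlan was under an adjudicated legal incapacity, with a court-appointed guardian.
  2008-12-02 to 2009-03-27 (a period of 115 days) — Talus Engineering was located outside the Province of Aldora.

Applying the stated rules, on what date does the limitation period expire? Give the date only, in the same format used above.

2009-12-18

Under the discovery rule, the claim accrued on 2004-03-12, when Quinlan discovered the injury — not on the 2002-11-20 date of the underlying act.
The untolled deadline — 5 years after 2004-03-12 — is 2009-03-12.
The plaintiff's legal incapacity from 2007-02-06 to 2007-07-22 tolled the period for 166 days, extending the deadline to 2009-08-25.
Because the defendant's absence from the jurisdiction ran from 2008-12-02 to 2009-03-27, the deadline is extended by 115 days to 2009-12-18.
The other events in the timeline have no effect on the limitation period under the stated rules.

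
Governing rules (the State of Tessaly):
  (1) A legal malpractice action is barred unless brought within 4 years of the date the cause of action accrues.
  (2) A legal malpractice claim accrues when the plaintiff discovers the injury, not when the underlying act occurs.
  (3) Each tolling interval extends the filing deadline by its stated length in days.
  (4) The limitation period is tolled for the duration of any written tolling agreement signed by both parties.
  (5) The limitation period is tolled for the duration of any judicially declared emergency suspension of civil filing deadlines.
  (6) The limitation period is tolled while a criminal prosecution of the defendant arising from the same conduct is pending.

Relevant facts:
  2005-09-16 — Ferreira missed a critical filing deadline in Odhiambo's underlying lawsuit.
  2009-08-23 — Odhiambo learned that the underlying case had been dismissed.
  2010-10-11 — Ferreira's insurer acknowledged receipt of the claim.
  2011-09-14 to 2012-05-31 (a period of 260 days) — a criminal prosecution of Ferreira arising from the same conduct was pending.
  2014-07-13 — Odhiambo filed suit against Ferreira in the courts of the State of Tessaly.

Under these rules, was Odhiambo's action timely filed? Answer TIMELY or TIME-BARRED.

TIME-BARRED

Under the discovery rule, the claim accrued on 2009-08-23, when Odhiambo discovered the injury — not on the 2005-09-16 date of the underlying act.
The untolled deadline — 4 years after 2009-08-23 — is 2013-08-23.
Because the pending criminal prosecution ran from 2011-09-14 to 2012-05-31, the deadline is extended by 260 days to 2014-05-10.
The other events in the timeline have no effect on the limitation period under the stated rules.
Odhiambo filed on 2014-07-13, after the 2014-05-10 deadline, so the action is time-barred.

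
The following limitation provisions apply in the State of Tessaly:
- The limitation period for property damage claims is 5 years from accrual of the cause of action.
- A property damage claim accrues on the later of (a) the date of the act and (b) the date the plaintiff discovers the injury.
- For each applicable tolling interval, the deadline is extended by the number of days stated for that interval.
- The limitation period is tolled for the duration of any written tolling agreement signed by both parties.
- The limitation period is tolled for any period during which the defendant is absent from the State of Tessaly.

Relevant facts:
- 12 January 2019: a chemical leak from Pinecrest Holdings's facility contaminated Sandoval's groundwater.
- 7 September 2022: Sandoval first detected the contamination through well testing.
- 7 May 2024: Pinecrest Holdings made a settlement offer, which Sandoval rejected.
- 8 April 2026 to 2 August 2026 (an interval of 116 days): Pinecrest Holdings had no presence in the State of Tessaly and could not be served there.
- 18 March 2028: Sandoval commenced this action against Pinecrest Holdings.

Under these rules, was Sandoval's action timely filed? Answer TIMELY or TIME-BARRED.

Because discovery on 7 September 2022 post-dates the 12 January 2019 act, accrual under the later-of rule falls on 7 September 2022.
5 years from 7 September 2022 is 7 September 2027.
The period was tolled for 116 days by the defendant's absence from the jurisdiction (8 April 2026 to 2 August 2026), pushing the deadline to 1 January 2028.
Nothing else in the chronology tolls or restarts the period.
Sandoval filed on 18 March 2028, after the 1 January 2028 deadline, so the action is time-barred.

TIME-BARRED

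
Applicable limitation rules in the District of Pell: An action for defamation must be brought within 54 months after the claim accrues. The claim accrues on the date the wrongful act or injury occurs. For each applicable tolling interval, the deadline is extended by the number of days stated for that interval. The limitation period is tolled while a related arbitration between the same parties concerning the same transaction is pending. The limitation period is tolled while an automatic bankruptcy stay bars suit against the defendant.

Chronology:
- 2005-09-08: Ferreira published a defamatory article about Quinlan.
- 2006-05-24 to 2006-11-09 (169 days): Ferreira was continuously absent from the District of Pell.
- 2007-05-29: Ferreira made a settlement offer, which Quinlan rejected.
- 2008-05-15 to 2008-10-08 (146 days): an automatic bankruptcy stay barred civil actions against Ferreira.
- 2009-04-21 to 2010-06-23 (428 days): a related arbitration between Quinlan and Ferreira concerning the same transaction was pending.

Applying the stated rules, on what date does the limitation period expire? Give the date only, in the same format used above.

2011-10-03

The claim accrued on 2005-09-08, when the wrongful act occurred.
The untolled deadline — 54 months after 2005-09-08 — is 2010-03-08.
The automatic bankruptcy stay from 2008-05-15 to 2008-10-08 tolled the period for 146 days, extending the deadline to 2010-08-01.
The period was tolled for 428 days by the pending related arbitration (2009-04-21 to 2010-06-23), pushing the deadline to 2011-10-03.
No stated provision tolls the period for the defendant's absence, so the interval from 2006-05-24 to 2006-11-09 has no effect on the deadline.
None of the other events listed affects the running of the period under the stated rules.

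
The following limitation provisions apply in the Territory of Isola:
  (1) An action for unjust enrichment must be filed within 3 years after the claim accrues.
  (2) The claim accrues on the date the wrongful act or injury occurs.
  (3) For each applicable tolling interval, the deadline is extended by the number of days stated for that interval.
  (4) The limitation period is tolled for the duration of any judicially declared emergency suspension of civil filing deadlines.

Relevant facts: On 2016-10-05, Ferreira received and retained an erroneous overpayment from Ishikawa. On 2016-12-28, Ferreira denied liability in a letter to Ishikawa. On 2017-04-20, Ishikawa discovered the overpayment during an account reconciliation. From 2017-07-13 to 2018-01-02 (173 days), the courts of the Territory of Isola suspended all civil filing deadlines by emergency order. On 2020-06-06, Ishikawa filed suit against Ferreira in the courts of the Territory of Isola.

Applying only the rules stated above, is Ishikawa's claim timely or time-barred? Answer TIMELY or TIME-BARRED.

TIME-BARRED

Accrual is governed by the date of the act, so the period began to run on 2016-10-05; the later discovery on 2017-04-20 is irrelevant under the stated rule.
The untolled deadline — 3 years after 2016-10-05 — is 2019-10-05.
The emergency suspension of filing deadlines from 2017-07-13 to 2018-01-02 tolled the period for 173 days, extending the deadline to 2020-03-26.
Nothing else in the chronology tolls or restarts the period.
The 2020-06-06 filing falls after the 2020-03-26 deadline; the claim is time-barred.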